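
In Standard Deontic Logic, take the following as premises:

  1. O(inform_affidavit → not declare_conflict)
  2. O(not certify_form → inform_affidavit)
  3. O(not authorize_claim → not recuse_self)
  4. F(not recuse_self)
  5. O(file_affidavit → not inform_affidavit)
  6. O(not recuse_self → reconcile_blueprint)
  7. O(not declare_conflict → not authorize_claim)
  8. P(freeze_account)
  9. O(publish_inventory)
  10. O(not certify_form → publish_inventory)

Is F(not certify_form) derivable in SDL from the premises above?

Premise 4, F(not recuse_self), is equivalent to O(recuse_self).
Premise 3 is O(not authorize_claim → not recuse_self); contrapositively O(recuse_self → authorize_claim). Since O(recuse_self) holds, K gives O(authorize_claim).
Premise 7, O(not declare_conflict → not authorize_claim), contraposes to O(authorize_claim → declare_conflict); with O(authorize_claim) we get O(declare_conflict).
Premise 1, O(inform_affidavit → not declare_conflict), contraposes to O(declare_conflict → not inform_affidavit); with O(declare_conflict) we get O(not inform_affidavit).
Premise 2, O(not certify_form → inform_affidavit), contraposes to O(not inform_affidavit → certify_form); with O(not inform_affidavit) we get O(certify_form).
Premises 5, 6, 8, 9, 10 do not contribute to this derivation.
So O(certify_form) holds, i.e. F(not certify_form). The claim follows.

Yes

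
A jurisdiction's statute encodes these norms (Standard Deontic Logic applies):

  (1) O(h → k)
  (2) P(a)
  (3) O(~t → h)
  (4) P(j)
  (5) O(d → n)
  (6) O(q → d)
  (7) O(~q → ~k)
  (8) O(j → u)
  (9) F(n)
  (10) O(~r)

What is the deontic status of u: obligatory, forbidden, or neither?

Neither

Premise 8 is O(j → u), but O(j) is not derivable from the premises (the permission P(j) asserts only ~O(~j), not O(j)), so it does not yield O(u).
No premise or chain of K-axiom applications forces O(u), and none forces O(~u). So u is neither obligatory nor forbidden under these norms.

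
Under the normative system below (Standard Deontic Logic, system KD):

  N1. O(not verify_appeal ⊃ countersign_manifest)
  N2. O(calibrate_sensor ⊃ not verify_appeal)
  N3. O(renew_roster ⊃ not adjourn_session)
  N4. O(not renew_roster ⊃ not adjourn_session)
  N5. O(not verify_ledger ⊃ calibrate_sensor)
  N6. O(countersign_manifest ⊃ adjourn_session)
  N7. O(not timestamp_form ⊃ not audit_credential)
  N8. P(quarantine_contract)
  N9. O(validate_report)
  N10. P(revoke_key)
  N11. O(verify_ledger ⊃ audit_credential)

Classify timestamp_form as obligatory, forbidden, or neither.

Obligatory

Premises 4 and 3 are O(not renew_roster ⊃ not adjourn_session) and O(renew_roster ⊃ not adjourn_session); every ideal world satisfies not renew_roster or renew_roster, so in either case not adjourn_session holds — hence O(not adjourn_session).
Premise 6, O(countersign_manifest ⊃ adjourn_session), contraposes to O(not adjourn_session ⊃ not countersign_manifest); with O(not adjourn_session) we get O(not countersign_manifest).
Premise 1, O(not verify_appeal ⊃ countersign_manifest), contraposes to O(not countersign_manifest ⊃ verify_appeal); with O(not countersign_manifest) we get O(verify_appeal).
Premise 2 is O(calibrate_sensor ⊃ not verify_appeal); contrapositively O(verify_appeal ⊃ not calibrate_sensor). Since O(verify_appeal) holds, K gives O(not calibrate_sensor).
The contrapositive of premise 5 (O(not verify_ledger ⊃ calibrate_sensor)) is O(not calibrate_sensor ⊃ verify_ledger), and O(not calibrate_sensor) is already established, so O(verify_ledger).
Applying K to premise 11 (O(verify_ledger ⊃ audit_credential)) and O(verify_ledger) yields O(audit_credential).
Premise 7, O(not timestamp_form ⊃ not audit_credential), contraposes to O(audit_credential ⊃ timestamp_form); with O(audit_credential) we get O(timestamp_form).
Premises 8, 9, 10 do not contribute to this derivation.
Hence timestamp_form is obligatory.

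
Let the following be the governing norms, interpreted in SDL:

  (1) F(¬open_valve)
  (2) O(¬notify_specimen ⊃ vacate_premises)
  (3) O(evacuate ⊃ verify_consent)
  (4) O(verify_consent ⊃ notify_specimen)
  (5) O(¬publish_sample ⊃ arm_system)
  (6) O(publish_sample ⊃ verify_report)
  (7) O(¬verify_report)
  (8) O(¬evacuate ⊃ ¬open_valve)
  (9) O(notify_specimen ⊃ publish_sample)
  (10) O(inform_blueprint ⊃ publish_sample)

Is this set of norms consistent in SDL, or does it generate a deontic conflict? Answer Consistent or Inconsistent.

Inconsistent

Premise 1, F(¬open_valve), is equivalent to O(open_valve).
The contrapositive of premise 8 (O(¬evacuate ⊃ ¬open_valve)) is O(open_valve ⊃ evacuate), and O(open_valve) is already established, so O(evacuate).
With premise 3, O(evacuate ⊃ verify_consent), the K-axiom yields O(verify_consent).
Applying K to premise 4 (O(verify_consent ⊃ notify_specimen)) and O(verify_consent) yields O(notify_specimen).
Premise 9 is O(notify_specimen ⊃ publish_sample); since O(notify_specimen), deontic closure gives O(publish_sample).
From O(publish_sample) and premise 6, O(publish_sample ⊃ verify_report), we obtain O(verify_report).
However, premise 7 gives O(¬verify_report).
We now have both O(verify_report) and O(¬verify_report) — verify_report is simultaneously obligatory and forbidden, violating the D-axiom.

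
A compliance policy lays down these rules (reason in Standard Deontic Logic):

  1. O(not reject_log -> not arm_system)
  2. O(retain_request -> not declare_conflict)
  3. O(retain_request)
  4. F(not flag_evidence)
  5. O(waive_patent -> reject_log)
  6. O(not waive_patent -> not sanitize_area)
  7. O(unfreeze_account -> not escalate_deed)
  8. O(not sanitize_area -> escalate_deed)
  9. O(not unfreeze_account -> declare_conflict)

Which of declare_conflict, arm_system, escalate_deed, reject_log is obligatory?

Premise 3 gives O(retain_request).
Premise 2 is O(retain_request -> not declare_conflict); since O(retain_request), deontic closure gives O(not declare_conflict).
Premise 9, O(not unfreeze_account -> declare_conflict), contraposes to O(not declare_conflict -> unfreeze_account); with O(not declare_conflict) we get O(unfreeze_account).
Applying K to premise 7 (O(unfreeze_account -> not escalate_deed)) and O(unfreeze_account) yields O(not escalate_deed).
The contrapositive of premise 8 (O(not sanitize_area -> escalate_deed)) is O(not escalate_deed -> sanitize_area), and O(not escalate_deed) is already established, so O(sanitize_area).
The contrapositive of premise 6 (O(not waive_patent -> not sanitize_area)) is O(sanitize_area -> waive_patent), and O(sanitize_area) is already established, so O(waive_patent).
Applying K to premise 5 (O(waive_patent -> reject_log)) and O(waive_patent) yields O(reject_log).
So O(reject_log) holds — reject_log is obligatory. None of the other listed options is made obligatory by any chain of premises.

reject_log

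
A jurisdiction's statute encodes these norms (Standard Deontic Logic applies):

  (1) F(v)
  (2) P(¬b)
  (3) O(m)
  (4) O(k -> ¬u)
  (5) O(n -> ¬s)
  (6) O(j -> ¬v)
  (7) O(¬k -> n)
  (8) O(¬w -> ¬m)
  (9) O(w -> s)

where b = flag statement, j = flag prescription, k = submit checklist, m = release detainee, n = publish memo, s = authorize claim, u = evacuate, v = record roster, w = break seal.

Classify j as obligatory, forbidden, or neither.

Neither

Premise 6 is O(j -> ¬v); even if O(¬v) held, inferring O(j) would be affirming the consequent — invalid.
No premise or chain of K-axiom applications forces O(j), and none forces O(¬j). So j is neither obligatory nor forbidden under these norms.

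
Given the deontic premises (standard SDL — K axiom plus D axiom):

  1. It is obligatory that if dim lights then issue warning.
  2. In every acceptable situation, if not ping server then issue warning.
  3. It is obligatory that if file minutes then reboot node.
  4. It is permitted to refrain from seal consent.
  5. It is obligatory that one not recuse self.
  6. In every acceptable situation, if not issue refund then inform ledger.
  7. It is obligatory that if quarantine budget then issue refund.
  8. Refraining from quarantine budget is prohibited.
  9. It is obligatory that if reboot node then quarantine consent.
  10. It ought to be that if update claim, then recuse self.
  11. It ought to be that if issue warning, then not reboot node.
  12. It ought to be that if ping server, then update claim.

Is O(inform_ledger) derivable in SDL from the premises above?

Premise 6 is O(¬issue_refund → inform_ledger), but O(¬issue_refund) is not derivable from the premises, so it does not yield O(inform_ledger).
No other premise forces O(inform_ledger). An ideal world satisfying every premise can still have inform_ledger false, so O(inform_ledger) is not derivable.

No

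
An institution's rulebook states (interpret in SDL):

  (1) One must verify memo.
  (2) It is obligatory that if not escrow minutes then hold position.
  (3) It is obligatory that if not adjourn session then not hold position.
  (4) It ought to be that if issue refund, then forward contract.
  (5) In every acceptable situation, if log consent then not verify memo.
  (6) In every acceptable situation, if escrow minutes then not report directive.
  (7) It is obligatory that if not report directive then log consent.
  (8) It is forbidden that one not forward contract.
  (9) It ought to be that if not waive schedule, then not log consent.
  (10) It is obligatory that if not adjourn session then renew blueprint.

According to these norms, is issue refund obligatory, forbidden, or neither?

Premise 4 is O(issue_refund → forward_contract); even if O(forward_contract) held, inferring O(issue_refund) would be affirming the consequent — invalid.
No premise or chain of K-axiom applications forces O(issue_refund), and none forces O(¬issue_refund). So issue_refund is neither obligatory nor forbidden under these norms.

Neither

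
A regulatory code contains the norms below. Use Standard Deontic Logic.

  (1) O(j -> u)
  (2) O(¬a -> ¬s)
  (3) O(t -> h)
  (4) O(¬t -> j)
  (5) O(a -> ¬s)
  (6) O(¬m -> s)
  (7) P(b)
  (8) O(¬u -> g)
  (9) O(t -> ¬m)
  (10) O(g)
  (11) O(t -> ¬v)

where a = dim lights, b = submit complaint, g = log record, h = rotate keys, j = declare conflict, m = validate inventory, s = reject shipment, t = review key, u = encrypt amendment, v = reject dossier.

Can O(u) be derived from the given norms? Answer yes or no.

Yes

Premises 2 and 5 cover both cases: O(¬a -> ¬s) and O(a -> ¬s). Since ¬a ∨ a is a tautology, O(¬s) follows.
The contrapositive of premise 6 (O(¬m -> s)) is O(¬s -> m), and O(¬s) is already established, so O(m).
Premise 9, O(t -> ¬m), contraposes to O(m -> ¬t); with O(m) we get O(¬t).
From O(¬t) and premise 4, O(¬t -> j), we obtain O(j).
With premise 1, O(j -> u), the K-axiom yields O(u).
Premises 3, 7, 8, 10, 11 do not contribute to this derivation.
So O(u) follows.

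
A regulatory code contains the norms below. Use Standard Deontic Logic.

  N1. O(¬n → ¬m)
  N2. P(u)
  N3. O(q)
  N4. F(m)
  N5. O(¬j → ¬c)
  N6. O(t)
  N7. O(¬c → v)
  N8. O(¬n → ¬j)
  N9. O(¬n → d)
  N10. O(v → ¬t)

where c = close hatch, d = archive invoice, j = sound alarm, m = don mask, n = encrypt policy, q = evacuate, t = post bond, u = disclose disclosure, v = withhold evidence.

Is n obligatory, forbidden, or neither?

Obligatory

Premise 6 states O(t) outright.
Premise 10 is O(v → ¬t); contrapositively O(t → ¬v). Since O(t) holds, K gives O(¬v).
The contrapositive of premise 7 (O(¬c → v)) is O(¬v → c), and O(¬v) is already established, so O(c).
Premise 5 is O(¬j → ¬c); contrapositively O(c → j). Since O(c) holds, K gives O(j).
Premise 8, O(¬n → ¬j), contraposes to O(j → n); with O(j) we get O(n).
Premises 1, 2, 3, 4, 9 do not contribute to this derivation.
Hence n is obligatory.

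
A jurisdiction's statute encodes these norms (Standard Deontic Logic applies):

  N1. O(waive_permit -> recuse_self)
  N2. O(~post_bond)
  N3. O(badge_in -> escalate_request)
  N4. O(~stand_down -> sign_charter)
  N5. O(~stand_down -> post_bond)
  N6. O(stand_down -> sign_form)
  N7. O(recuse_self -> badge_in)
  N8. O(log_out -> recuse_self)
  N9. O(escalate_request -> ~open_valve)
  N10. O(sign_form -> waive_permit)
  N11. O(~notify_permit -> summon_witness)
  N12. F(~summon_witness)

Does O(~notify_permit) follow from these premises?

Premise 11 is O(~notify_permit -> summon_witness); even if O(summon_witness) held, inferring O(~notify_permit) would be affirming the consequent — invalid.
No other premise forces O(~notify_permit). An ideal world satisfying every premise can still have ~notify_permit false, so O(~notify_permit) is not derivable.

No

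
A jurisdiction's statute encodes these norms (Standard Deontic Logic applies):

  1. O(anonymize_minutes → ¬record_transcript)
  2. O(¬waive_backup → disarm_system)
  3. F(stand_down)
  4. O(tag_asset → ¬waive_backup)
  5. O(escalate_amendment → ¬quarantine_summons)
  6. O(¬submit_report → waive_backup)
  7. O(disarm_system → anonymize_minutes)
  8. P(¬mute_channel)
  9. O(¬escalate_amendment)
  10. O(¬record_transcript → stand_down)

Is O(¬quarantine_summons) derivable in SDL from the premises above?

No

Premise 5 is O(escalate_amendment → ¬quarantine_summons), but O(escalate_amendment) is not derivable from the premises, so it does not yield O(¬quarantine_summons).
No other premise forces O(¬quarantine_summons). An ideal world satisfying every premise can still have ¬quarantine_summons false, so O(¬quarantine_summons) is not derivable.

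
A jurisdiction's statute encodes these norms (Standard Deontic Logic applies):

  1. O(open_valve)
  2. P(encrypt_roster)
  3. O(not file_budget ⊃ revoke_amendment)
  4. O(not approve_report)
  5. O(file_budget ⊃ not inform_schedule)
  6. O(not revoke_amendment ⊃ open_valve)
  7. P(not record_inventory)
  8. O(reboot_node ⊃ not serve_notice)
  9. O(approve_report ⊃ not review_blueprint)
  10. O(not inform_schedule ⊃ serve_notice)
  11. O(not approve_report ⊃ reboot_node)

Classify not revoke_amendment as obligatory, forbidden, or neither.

Forbidden

Premise 4 states O(not approve_report) outright.
Premise 11 is O(not approve_report ⊃ reboot_node); since O(not approve_report), deontic closure gives O(reboot_node).
Applying K to premise 8 (O(reboot_node ⊃ not serve_notice)) and O(reboot_node) yields O(not serve_notice).
The contrapositive of premise 10 (O(not inform_schedule ⊃ serve_notice)) is O(not serve_notice ⊃ inform_schedule), and O(not serve_notice) is already established, so O(inform_schedule).
The contrapositive of premise 5 (O(file_budget ⊃ not inform_schedule)) is O(inform_schedule ⊃ not file_budget), and O(inform_schedule) is already established, so O(not file_budget).
From O(not file_budget) and premise 3, O(not file_budget ⊃ revoke_amendment), we obtain O(revoke_amendment).
Premises 1, 2, 6, 7, 9 do not contribute to this derivation.
Thus O(revoke_amendment), which is F(not revoke_amendment): not revoke_amendment is forbidden.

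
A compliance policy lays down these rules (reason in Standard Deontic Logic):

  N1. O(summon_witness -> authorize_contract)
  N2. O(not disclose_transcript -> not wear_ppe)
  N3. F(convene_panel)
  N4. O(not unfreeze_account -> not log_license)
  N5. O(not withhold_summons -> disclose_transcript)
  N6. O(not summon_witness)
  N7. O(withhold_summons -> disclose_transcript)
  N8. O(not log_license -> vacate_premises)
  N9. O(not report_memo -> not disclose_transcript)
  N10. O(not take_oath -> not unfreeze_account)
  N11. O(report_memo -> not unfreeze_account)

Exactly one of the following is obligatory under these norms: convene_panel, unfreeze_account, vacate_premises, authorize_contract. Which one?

By case analysis on withhold_summons: premise 7 gives O(withhold_summons -> disclose_transcript) and premise 5 gives O(not withhold_summons -> disclose_transcript), so O(disclose_transcript) either way.
The contrapositive of premise 9 (O(not report_memo -> not disclose_transcript)) is O(disclose_transcript -> report_memo), and O(disclose_transcript) is already established, so O(report_memo).
Premise 11 is O(report_memo -> not unfreeze_account); since O(report_memo), deontic closure gives O(not unfreeze_account).
Applying K to premise 4 (O(not unfreeze_account -> not log_license)) and O(not unfreeze_account) yields O(not log_license).
With premise 8, O(not log_license -> vacate_premises), the K-axiom yields O(vacate_premises).
So O(vacate_premises) holds — vacate_premises is obligatory. None of the other listed options is made obligatory by any chain of premises.

vacate_premises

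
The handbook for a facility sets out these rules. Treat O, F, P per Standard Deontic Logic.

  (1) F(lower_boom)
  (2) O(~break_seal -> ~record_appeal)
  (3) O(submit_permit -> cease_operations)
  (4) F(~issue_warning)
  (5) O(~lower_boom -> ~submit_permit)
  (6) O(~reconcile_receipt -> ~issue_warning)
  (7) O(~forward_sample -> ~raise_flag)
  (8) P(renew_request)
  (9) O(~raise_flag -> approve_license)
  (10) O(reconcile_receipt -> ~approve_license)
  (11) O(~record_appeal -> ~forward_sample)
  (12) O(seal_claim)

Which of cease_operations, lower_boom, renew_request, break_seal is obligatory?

break_seal

Premise 4 is F(~issue_warning), i.e. O(issue_warning).
Premise 6, O(~reconcile_receipt -> ~issue_warning), contraposes to O(issue_warning -> reconcile_receipt); with O(issue_warning) we get O(reconcile_receipt).
With premise 10, O(reconcile_receipt -> ~approve_license), the K-axiom yields O(~approve_license).
Premise 9 is O(~raise_flag -> approve_license); contrapositively O(~approve_license -> raise_flag). Since O(~approve_license) holds, K gives O(raise_flag).
Premise 7 is O(~forward_sample -> ~raise_flag); contrapositively O(raise_flag -> forward_sample). Since O(raise_flag) holds, K gives O(forward_sample).
Premise 11 is O(~record_appeal -> ~forward_sample); contrapositively O(forward_sample -> record_appeal). Since O(forward_sample) holds, K gives O(record_appeal).
Premise 2 is O(~break_seal -> ~record_appeal); contrapositively O(record_appeal -> break_seal). Since O(record_appeal) holds, K gives O(break_seal).
So O(break_seal) holds — break_seal is obligatory. None of the other listed options is made obligatory by any chain of premises.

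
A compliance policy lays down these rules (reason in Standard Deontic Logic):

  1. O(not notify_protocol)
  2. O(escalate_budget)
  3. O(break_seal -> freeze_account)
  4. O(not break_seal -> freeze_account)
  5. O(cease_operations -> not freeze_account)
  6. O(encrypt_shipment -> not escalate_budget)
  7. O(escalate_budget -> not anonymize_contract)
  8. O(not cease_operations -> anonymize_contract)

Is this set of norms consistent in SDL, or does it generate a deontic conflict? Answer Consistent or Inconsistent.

Inconsistent

Premises 3 and 4 are O(break_seal -> freeze_account) and O(not break_seal -> freeze_account); every ideal world satisfies break_seal or not break_seal, so in either case freeze_account holds — hence O(freeze_account).
Premise 5 is O(cease_operations -> not freeze_account); contrapositively O(freeze_account -> not cease_operations). Since O(freeze_account) holds, K gives O(not cease_operations).
With premise 8, O(not cease_operations -> anonymize_contract), the K-axiom yields O(anonymize_contract).
The contrapositive of premise 7 (O(escalate_budget -> not anonymize_contract)) is O(anonymize_contract -> not escalate_budget), and O(anonymize_contract) is already established, so O(not escalate_budget).
However, premise 2 gives O(escalate_budget).
We now have both O(not escalate_budget) and O(escalate_budget) — escalate_budget is simultaneously obligatory and forbidden, violating the D-axiom.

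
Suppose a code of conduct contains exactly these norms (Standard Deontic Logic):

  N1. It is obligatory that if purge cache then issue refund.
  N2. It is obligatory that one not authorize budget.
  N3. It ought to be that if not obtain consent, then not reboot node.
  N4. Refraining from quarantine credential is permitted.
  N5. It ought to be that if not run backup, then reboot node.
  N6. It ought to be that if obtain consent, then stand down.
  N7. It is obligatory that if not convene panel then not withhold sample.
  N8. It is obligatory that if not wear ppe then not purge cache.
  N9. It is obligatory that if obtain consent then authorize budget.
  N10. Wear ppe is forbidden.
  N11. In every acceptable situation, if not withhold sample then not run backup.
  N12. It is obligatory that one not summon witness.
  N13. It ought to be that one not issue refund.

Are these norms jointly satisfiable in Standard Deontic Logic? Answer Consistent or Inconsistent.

Consistent

Premise 1 is O(purge_cache → issue_refund), but O(purge_cache) is not derivable from the premises, so it does not yield O(issue_refund).
So O(issue_refund) is not derivable, and the apparent clash with O(¬issue_refund) does not arise.
A world satisfying every obligation exists (e.g. authorize_budget=false, convene_panel=true, issue_refund=false, obtain_consent=false, purge_cache=false, quarantine_credential=false, reboot_node=false, run_backup=true, stand_down=false, summon_witness=false, wear_ppe=false, withhold_sample=true); no atom is both obligatory and forbidden, so the set is consistent.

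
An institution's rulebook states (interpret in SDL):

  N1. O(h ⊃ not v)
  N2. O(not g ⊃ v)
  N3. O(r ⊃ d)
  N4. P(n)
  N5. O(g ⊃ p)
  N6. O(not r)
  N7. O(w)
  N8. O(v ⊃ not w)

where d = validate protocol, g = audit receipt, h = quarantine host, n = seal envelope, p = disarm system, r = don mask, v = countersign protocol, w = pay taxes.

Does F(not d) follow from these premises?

Premise 3 is O(r ⊃ d), but O(r) is not derivable from the premises, so it does not yield O(d).
No other premise forces O(d). An ideal world satisfying every premise can still have not d true, so F(not d) is not derivable.

No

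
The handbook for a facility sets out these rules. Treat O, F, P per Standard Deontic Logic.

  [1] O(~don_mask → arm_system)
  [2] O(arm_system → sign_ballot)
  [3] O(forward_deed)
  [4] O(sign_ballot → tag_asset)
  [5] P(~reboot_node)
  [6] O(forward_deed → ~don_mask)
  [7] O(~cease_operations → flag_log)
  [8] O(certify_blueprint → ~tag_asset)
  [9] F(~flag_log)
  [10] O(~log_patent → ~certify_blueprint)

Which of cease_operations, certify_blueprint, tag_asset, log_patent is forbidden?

Premise 3 gives O(forward_deed).
From O(forward_deed) and premise 6, O(forward_deed → ~don_mask), we obtain O(~don_mask).
With premise 1, O(~don_mask → arm_system), the K-axiom yields O(arm_system).
Premise 2 is O(arm_system → sign_ballot); since O(arm_system), deontic closure gives O(sign_ballot).
With premise 4, O(sign_ballot → tag_asset), the K-axiom yields O(tag_asset).
Premise 8 is O(certify_blueprint → ~tag_asset); contrapositively O(tag_asset → ~certify_blueprint). Since O(tag_asset) holds, K gives O(~certify_blueprint).
So O(~certify_blueprint) holds, i.e. certify_blueprint is forbidden. None of the other listed options is forbidden under the premises.

certify_blueprint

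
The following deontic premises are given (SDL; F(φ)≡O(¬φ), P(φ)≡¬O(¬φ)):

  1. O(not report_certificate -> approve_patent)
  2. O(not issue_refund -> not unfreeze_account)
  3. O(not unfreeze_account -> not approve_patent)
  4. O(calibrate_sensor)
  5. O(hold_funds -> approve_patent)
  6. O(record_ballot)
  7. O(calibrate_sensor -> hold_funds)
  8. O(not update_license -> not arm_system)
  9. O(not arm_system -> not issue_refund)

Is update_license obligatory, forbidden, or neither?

Premise 4 gives O(calibrate_sensor).
With premise 7, O(calibrate_sensor -> hold_funds), the K-axiom yields O(hold_funds).
With premise 5, O(hold_funds -> approve_patent), the K-axiom yields O(approve_patent).
Premise 3 is O(not unfreeze_account -> not approve_patent); contrapositively O(approve_patent -> unfreeze_account). Since O(approve_patent) holds, K gives O(unfreeze_account).
Premise 2 is O(not issue_refund -> not unfreeze_account); contrapositively O(unfreeze_account -> issue_refund). Since O(unfreeze_account) holds, K gives O(issue_refund).
The contrapositive of premise 9 (O(not arm_system -> not issue_refund)) is O(issue_refund -> arm_system), and O(issue_refund) is already established, so O(arm_system).
The contrapositive of premise 8 (O(not update_license -> not arm_system)) is O(arm_system -> update_license), and O(arm_system) is already established, so O(update_license).
Premises 1, 6 do not contribute to this derivation.
Hence update_license is obligatory.

Obligatory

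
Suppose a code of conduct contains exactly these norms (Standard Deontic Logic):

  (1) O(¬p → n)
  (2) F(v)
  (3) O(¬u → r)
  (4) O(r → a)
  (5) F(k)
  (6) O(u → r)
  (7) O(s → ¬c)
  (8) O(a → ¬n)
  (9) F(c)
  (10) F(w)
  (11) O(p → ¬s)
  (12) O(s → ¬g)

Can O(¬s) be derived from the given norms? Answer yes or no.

By case analysis on ¬u: premise 3 gives O(¬u → r) and premise 6 gives O(u → r), so O(r) either way.
Applying K to premise 4 (O(r → a)) and O(r) yields O(a).
Premise 8 is O(a → ¬n); since O(a), deontic closure gives O(¬n).
The contrapositive of premise 1 (O(¬p → n)) is O(¬n → p), and O(¬n) is already established, so O(p).
Applying K to premise 11 (O(p → ¬s)) and O(p) yields O(¬s).
Premises 2, 5, 7, 9, 10, 12 do not contribute to this derivation.
So O(¬s) follows.

Yes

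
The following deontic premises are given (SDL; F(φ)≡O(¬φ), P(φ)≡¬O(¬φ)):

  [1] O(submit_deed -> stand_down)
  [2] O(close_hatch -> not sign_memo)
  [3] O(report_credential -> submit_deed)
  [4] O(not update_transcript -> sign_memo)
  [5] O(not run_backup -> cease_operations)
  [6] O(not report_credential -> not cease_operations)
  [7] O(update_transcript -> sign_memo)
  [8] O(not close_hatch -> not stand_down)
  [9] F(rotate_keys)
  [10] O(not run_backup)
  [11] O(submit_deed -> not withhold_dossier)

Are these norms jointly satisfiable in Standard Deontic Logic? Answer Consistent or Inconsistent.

Inconsistent

By case analysis on not update_transcript: premise 4 gives O(not update_transcript -> sign_memo) and premise 7 gives O(update_transcript -> sign_memo), so O(sign_memo) either way.
Premise 2 is O(close_hatch -> not sign_memo); contrapositively O(sign_memo -> not close_hatch). Since O(sign_memo) holds, K gives O(not close_hatch).
With premise 8, O(not close_hatch -> not stand_down), the K-axiom yields O(not stand_down).
The contrapositive of premise 1 (O(submit_deed -> stand_down)) is O(not stand_down -> not submit_deed), and O(not stand_down) is already established, so O(not submit_deed).
Premise 3, O(report_credential -> submit_deed), contraposes to O(not submit_deed -> not report_credential); with O(not submit_deed) we get O(not report_credential).
Premise 6 is O(not report_credential -> not cease_operations); since O(not report_credential), deontic closure gives O(not cease_operations).
Premise 5 is O(not run_backup -> cease_operations); contrapositively O(not cease_operations -> run_backup). Since O(not cease_operations) holds, K gives O(run_backup).
Yet premise 10 states O(not run_backup).
We now have both O(run_backup) and O(not run_backup) — run_backup is simultaneously obligatory and forbidden, violating the D-axiom.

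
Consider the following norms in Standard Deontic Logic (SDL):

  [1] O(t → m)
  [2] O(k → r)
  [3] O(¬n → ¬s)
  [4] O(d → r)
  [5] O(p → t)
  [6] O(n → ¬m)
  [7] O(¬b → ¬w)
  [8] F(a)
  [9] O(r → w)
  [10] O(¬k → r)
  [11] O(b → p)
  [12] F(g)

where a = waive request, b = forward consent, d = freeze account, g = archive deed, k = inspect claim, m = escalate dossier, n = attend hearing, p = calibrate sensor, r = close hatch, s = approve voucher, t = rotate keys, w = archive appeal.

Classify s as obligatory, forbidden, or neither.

Premises 2 and 10 are O(k → r) and O(¬k → r); every ideal world satisfies k or ¬k, so in either case r holds — hence O(r).
With premise 9, O(r → w), the K-axiom yields O(w).
Premise 7 is O(¬b → ¬w); contrapositively O(w → b). Since O(w) holds, K gives O(b).
Premise 11 is O(b → p); since O(b), deontic closure gives O(p).
From O(p) and premise 5, O(p → t), we obtain O(t).
Premise 1 is O(t → m); since O(t), deontic closure gives O(m).
Premise 6, O(n → ¬m), contraposes to O(m → ¬n); with O(m) we get O(¬n).
Premise 3 is O(¬n → ¬s); since O(¬n), deontic closure gives O(¬s).
Premises 4, 8, 12 do not contribute to this derivation.
Thus O(¬s), which is F(s): s is forbidden.

Forbidden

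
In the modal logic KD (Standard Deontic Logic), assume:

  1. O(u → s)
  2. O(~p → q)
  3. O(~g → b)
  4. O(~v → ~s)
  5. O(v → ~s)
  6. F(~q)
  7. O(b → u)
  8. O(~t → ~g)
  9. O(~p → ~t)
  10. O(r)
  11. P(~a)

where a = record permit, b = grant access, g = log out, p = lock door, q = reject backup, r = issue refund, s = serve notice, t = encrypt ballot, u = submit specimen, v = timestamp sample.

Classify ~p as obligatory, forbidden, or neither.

Forbidden

Premises 5 and 4 cover both cases: O(v → ~s) and O(~v → ~s). Since v ∨ ~v is a tautology, O(~s) follows.
Premise 1 is O(u → s); contrapositively O(~s → ~u). Since O(~s) holds, K gives O(~u).
Premise 7, O(b → u), contraposes to O(~u → ~b); with O(~u) we get O(~b).
The contrapositive of premise 3 (O(~g → b)) is O(~b → g), and O(~b) is already established, so O(g).
Premise 8 is O(~t → ~g); contrapositively O(g → t). Since O(g) holds, K gives O(t).
The contrapositive of premise 9 (O(~p → ~t)) is O(t → p), and O(t) is already established, so O(p).
Premises 2, 6, 10, 11 do not contribute to this derivation.
Thus O(p), which is F(~p): ~p is forbidden.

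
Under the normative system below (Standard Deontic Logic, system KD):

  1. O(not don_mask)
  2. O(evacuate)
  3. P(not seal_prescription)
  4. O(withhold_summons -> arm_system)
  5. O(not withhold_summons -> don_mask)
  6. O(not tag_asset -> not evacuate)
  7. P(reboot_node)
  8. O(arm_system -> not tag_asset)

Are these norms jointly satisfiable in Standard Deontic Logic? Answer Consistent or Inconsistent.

From premise 1 we have O(not don_mask).
Premise 5, O(not withhold_summons -> don_mask), contraposes to O(not don_mask -> withhold_summons); with O(not don_mask) we get O(withhold_summons).
With premise 4, O(withhold_summons -> arm_system), the K-axiom yields O(arm_system).
From O(arm_system) and premise 8, O(arm_system -> not tag_asset), we obtain O(not tag_asset).
With premise 6, O(not tag_asset -> not evacuate), the K-axiom yields O(not evacuate).
However, premise 2 gives O(evacuate).
We now have both O(not evacuate) and O(evacuate) — evacuate is simultaneously obligatory and forbidden, violating the D-axiom.

Inconsistent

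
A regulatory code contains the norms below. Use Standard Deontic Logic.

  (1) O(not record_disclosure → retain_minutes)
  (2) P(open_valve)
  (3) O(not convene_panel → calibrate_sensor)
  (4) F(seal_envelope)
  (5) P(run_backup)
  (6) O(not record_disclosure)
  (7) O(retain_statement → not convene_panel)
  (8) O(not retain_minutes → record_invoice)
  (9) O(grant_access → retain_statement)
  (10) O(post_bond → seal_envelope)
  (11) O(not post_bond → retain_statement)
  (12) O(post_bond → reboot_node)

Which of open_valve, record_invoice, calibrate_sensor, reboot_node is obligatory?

Premise 4, F(seal_envelope), is equivalent to O(not seal_envelope).
Premise 10 is O(post_bond → seal_envelope); contrapositively O(not seal_envelope → not post_bond). Since O(not seal_envelope) holds, K gives O(not post_bond).
Applying K to premise 11 (O(not post_bond → retain_statement)) and O(not post_bond) yields O(retain_statement).
Applying K to premise 7 (O(retain_statement → not convene_panel)) and O(retain_statement) yields O(not convene_panel).
Premise 3 is O(not convene_panel → calibrate_sensor); since O(not convene_panel), deontic closure gives O(calibrate_sensor).
So O(calibrate_sensor) holds — calibrate_sensor is obligatory. None of the other listed options is made obligatory by any chain of premises.

calibrate_sensor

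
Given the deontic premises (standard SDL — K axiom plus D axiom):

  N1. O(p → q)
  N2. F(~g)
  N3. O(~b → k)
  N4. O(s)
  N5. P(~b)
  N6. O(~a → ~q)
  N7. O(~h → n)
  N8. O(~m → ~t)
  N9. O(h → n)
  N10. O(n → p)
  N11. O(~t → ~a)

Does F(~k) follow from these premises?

Premise 3 is O(~b → k), but O(~b) is not derivable from the premises (the permission P(~b) asserts only ~O(b), not O(~b)), so it does not yield O(k).
No other premise forces O(k). An ideal world satisfying every premise can still have ~k true, so F(~k) is not derivable.

No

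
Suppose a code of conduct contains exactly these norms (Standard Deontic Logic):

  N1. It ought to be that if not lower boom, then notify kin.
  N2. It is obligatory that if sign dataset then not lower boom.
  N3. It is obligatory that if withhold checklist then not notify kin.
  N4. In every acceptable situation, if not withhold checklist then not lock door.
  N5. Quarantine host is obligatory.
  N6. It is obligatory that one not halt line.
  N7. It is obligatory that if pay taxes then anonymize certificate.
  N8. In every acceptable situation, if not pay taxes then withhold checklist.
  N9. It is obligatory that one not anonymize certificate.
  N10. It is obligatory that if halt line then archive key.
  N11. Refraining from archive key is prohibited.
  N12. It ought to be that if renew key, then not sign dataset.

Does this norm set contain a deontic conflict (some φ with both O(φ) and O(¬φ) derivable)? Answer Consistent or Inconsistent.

Premise 10 is O(halt_line → archive_key); even if O(archive_key) held, inferring O(halt_line) would be affirming the consequent — invalid.
So O(halt_line) is not derivable, and the apparent clash with O(¬halt_line) does not arise.
A world satisfying every obligation exists (e.g. anonymize_certificate=false, archive_key=true, halt_line=false, lock_door=false, lower_boom=true, notify_kin=false, pay_taxes=false, quarantine_host=true, renew_key=false, sign_dataset=false, withhold_checklist=true); no atom is both obligatory and forbidden, so the set is consistent.

Consistent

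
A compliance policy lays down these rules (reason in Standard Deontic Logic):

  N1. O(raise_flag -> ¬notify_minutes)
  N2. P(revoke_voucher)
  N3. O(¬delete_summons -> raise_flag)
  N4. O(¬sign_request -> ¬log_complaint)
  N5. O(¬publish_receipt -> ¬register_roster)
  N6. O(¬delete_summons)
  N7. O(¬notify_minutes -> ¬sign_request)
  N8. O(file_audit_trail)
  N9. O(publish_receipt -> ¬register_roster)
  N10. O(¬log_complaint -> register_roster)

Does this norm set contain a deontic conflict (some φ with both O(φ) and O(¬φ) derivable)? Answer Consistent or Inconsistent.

Inconsistent

Premises 5 and 9 are O(¬publish_receipt -> ¬register_roster) and O(publish_receipt -> ¬register_roster); every ideal world satisfies ¬publish_receipt or publish_receipt, so in either case ¬register_roster holds — hence O(¬register_roster).
Premise 10, O(¬log_complaint -> register_roster), contraposes to O(¬register_roster -> log_complaint); with O(¬register_roster) we get O(log_complaint).
Premise 4, O(¬sign_request -> ¬log_complaint), contraposes to O(log_complaint -> sign_request); with O(log_complaint) we get O(sign_request).
Premise 7, O(¬notify_minutes -> ¬sign_request), contraposes to O(sign_request -> notify_minutes); with O(sign_request) we get O(notify_minutes).
The contrapositive of premise 1 (O(raise_flag -> ¬notify_minutes)) is O(notify_minutes -> ¬raise_flag), and O(notify_minutes) is already established, so O(¬raise_flag).
Premise 3 is O(¬delete_summons -> raise_flag); contrapositively O(¬raise_flag -> delete_summons). Since O(¬raise_flag) holds, K gives O(delete_summons).
Yet premise 6 states O(¬delete_summons).
We now have both O(delete_summons) and O(¬delete_summons) — delete_summons is simultaneously obligatory and forbidden, violating the D-axiom.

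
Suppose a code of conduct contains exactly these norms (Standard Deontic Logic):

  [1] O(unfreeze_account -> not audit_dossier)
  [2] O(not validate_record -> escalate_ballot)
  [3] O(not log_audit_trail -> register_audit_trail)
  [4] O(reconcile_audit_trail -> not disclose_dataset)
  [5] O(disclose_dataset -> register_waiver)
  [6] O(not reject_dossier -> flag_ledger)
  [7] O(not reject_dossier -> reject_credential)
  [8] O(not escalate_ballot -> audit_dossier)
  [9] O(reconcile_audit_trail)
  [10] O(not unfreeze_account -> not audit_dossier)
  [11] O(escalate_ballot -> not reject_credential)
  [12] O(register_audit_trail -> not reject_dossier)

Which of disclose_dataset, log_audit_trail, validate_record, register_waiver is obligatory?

Premises 1 and 10 cover both cases: O(unfreeze_account -> not audit_dossier) and O(not unfreeze_account -> not audit_dossier). Since unfreeze_account ∨ not unfreeze_account is a tautology, O(not audit_dossier) follows.
Premise 8, O(not escalate_ballot -> audit_dossier), contraposes to O(not audit_dossier -> escalate_ballot); with O(not audit_dossier) we get O(escalate_ballot).
Applying K to premise 11 (O(escalate_ballot -> not reject_credential)) and O(escalate_ballot) yields O(not reject_credential).
Premise 7 is O(not reject_dossier -> reject_credential); contrapositively O(not reject_credential -> reject_dossier). Since O(not reject_credential) holds, K gives O(reject_dossier).
Premise 12, O(register_audit_trail -> not reject_dossier), contraposes to O(reject_dossier -> not register_audit_trail); with O(reject_dossier) we get O(not register_audit_trail).
The contrapositive of premise 3 (O(not log_audit_trail -> register_audit_trail)) is O(not register_audit_trail -> log_audit_trail), and O(not register_audit_trail) is already established, so O(log_audit_trail).
So O(log_audit_trail) holds — log_audit_trail is obligatory. None of the other listed options is made obligatory by any chain of premises.

log_audit_trail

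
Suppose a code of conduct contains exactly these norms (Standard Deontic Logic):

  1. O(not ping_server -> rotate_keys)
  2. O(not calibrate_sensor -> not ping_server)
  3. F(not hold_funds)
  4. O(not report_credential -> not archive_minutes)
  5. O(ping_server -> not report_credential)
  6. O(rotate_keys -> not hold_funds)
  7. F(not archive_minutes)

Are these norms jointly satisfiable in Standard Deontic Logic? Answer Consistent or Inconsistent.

Premise 7 is F(not archive_minutes), i.e. O(archive_minutes).
The contrapositive of premise 4 (O(not report_credential -> not archive_minutes)) is O(archive_minutes -> report_credential), and O(archive_minutes) is already established, so O(report_credential).
The contrapositive of premise 5 (O(ping_server -> not report_credential)) is O(report_credential -> not ping_server), and O(report_credential) is already established, so O(not ping_server).
Applying K to premise 1 (O(not ping_server -> rotate_keys)) and O(not ping_server) yields O(rotate_keys).
Premise 6 is O(rotate_keys -> not hold_funds); since O(rotate_keys), deontic closure gives O(not hold_funds).
However, F(not hold_funds) at premise 3 amounts to O(hold_funds).
We now have both O(not hold_funds) and O(hold_funds) — hold_funds is simultaneously obligatory and forbidden, violating the D-axiom.

Inconsistent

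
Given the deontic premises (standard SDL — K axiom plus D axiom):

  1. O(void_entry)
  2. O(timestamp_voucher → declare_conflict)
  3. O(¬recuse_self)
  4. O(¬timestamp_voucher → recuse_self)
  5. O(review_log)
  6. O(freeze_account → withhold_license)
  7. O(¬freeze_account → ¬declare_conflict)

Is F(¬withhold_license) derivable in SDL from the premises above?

From premise 3 we have O(¬recuse_self).
Premise 4, O(¬timestamp_voucher → recuse_self), contraposes to O(¬recuse_self → timestamp_voucher); with O(¬recuse_self) we get O(timestamp_voucher).
Applying K to premise 2 (O(timestamp_voucher → declare_conflict)) and O(timestamp_voucher) yields O(declare_conflict).
Premise 7, O(¬freeze_account → ¬declare_conflict), contraposes to O(declare_conflict → freeze_account); with O(declare_conflict) we get O(freeze_account).
Applying K to premise 6 (O(freeze_account → withhold_license)) and O(freeze_account) yields O(withhold_license).
Premises 1, 5 do not contribute to this derivation.
So O(withhold_license) holds, i.e. F(¬withhold_license). The claim follows.

Yes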